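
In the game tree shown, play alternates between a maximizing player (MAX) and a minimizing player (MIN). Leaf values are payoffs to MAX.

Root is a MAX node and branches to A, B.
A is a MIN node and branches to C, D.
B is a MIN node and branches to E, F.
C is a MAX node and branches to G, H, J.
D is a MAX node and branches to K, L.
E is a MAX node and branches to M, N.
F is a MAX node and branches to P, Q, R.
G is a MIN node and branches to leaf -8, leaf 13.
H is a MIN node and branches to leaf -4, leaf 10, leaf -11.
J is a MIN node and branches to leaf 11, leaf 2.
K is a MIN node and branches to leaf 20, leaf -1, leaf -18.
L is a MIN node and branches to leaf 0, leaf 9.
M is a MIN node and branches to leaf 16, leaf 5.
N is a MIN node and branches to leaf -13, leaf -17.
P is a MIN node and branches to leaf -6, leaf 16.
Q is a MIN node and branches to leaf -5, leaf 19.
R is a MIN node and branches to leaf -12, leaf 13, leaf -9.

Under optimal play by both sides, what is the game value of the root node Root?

G (MIN): min(-8, 13) = -8
H (MIN): min(-4, 10, -11) = -11
J (MIN): min(11, 2) = 2
C (MAX): max(-8, -11, 2) = 2
K (MIN): min(20, -1, -18) = -18
L (MIN): min(0, 9) = 0
D (MAX): max(-18, 0) = 0
A (MIN): min(2, 0) = 0
M (MIN): min(16, 5) = 5
N (MIN): min(-13, -17) = -17
E (MAX): max(5, -17) = 5
P (MIN): min(-6, 16) = -6
Q (MIN): min(-5, 19) = -5
R (MIN): min(-12, 13, -9) = -12
F (MAX): max(-6, -5, -12) = -5
B (MIN): min(5, -5) = -5
Root (MAX): max(0, -5) = 0

0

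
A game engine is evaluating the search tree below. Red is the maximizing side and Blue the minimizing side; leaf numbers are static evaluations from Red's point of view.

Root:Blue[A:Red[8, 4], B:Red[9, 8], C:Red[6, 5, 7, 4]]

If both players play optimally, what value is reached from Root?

7

A (Red): max(8, 4) = 8
B (Red): max(9, 8) = 9
C (Red): max(6, 5, 7, 4) = 7
Root (Blue): min(8, 9, 7) = 7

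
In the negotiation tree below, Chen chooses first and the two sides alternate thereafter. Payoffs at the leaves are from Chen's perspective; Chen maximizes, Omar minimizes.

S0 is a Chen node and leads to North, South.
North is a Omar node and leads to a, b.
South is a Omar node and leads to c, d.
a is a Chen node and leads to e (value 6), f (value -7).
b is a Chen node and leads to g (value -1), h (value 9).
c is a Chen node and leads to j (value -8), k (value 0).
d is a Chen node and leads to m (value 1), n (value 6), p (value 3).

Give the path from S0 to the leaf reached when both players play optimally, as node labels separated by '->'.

S0 -> North -> a -> e

a (Chen): max(6, -7) = 6
b (Chen): max(-1, 9) = 9
North (Omar): min(6, 9) = 6
c (Chen): max(-8, 0) = 0
d (Chen): max(1, 6, 3) = 6
South (Omar): min(0, 6) = 0
S0 (Chen): max(6, 0) = 6
At S0, Chen picks North (highest: 6).
At North, Omar picks a (lowest: 6).
At a, Chen picks e (highest: 6).
Terminal value 6.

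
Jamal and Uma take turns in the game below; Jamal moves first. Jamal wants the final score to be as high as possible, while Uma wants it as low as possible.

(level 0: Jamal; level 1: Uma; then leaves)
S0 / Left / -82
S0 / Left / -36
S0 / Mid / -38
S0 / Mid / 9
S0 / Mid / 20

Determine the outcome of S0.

-38

Left (Uma): min(-82, -36) = -82
Mid (Uma): min(-38, 9, 20) = -38
S0 (Jamal): max(-82, -38) = -38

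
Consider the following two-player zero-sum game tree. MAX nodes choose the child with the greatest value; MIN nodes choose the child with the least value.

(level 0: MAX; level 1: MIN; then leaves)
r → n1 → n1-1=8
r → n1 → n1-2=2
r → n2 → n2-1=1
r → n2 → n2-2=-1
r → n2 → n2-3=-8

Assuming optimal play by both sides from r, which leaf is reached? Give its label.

n1 (MIN): min(8, 2) = 2
n2 (MIN): min(1, -1, -8) = -8
r (MAX): max(2, -8) = 2
At r, MAX picks n1 (highest: 2).
At n1, MIN picks n1-2 (lowest: 2).
Terminal value 2.

n1-2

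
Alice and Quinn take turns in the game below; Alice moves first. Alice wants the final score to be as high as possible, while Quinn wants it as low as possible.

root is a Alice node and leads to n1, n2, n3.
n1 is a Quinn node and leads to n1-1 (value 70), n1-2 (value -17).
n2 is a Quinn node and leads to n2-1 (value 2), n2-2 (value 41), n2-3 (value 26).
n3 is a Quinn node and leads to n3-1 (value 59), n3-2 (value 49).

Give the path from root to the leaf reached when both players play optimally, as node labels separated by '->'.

root -> n3 -> n3-2

n1 (Quinn): min(70, -17) = -17
n2 (Quinn): min(2, 41, 26) = 2
n3 (Quinn): min(59, 49) = 49
root (Alice): max(-17, 2, 49) = 49
At root, Alice picks n3 (highest: 49).
At n3, Quinn picks n3-2 (lowest: 49).
Terminal value 49.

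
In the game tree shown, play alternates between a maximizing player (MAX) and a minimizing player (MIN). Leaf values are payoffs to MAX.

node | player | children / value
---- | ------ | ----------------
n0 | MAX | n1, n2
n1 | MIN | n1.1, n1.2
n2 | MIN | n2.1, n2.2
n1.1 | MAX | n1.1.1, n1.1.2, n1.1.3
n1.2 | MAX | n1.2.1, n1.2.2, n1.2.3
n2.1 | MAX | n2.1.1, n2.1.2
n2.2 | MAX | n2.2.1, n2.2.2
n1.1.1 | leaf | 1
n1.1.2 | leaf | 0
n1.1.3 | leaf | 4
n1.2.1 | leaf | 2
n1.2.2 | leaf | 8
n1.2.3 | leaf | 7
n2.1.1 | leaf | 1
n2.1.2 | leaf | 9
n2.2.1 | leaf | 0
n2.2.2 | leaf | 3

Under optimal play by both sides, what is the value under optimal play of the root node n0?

n1.1 (MAX): max(1, 0, 4) = 4
n1.2 (MAX): max(2, 8, 7) = 8
n1 (MIN): min(4, 8) = 4
n2.1 (MAX): max(1, 9) = 9
n2.2 (MAX): max(0, 3) = 3
n2 (MIN): min(9, 3) = 3
n0 (MAX): max(4, 3) = 4

4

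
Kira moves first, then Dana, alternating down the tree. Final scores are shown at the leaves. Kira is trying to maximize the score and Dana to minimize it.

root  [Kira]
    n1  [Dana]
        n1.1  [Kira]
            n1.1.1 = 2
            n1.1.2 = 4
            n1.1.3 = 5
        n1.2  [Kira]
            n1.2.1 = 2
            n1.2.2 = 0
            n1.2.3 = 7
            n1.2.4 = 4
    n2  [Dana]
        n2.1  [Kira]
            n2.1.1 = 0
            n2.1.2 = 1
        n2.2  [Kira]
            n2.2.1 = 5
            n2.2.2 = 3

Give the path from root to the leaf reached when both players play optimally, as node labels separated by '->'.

n1.1 (Kira): max(2, 4, 5) = 5
n1.2 (Kira): max(2, 0, 7, 4) = 7
n1 (Dana): min(5, 7) = 5
n2.1 (Kira): max(0, 1) = 1
n2.2 (Kira): max(5, 3) = 5
n2 (Dana): min(1, 5) = 1
root (Kira): max(5, 1) = 5
At root, Kira picks n1 (highest: 5).
At n1, Dana picks n1.1 (lowest: 5).
At n1.1, Kira picks n1.1.3 (highest: 5).
Terminal value 5.

root -> n1 -> n1.1 -> n1.1.3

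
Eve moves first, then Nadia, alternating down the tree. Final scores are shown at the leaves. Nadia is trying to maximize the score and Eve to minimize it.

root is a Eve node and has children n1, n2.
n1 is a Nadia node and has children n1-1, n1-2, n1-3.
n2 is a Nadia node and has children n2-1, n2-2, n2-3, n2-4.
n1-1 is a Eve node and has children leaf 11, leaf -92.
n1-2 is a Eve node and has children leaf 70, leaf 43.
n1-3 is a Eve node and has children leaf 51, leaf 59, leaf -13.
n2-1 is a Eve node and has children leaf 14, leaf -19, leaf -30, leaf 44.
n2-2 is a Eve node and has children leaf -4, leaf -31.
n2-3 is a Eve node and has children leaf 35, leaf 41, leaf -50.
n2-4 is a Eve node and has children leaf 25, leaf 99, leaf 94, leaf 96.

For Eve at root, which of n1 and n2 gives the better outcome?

n1-1 (Eve): min(11, -92) = -92
n1-2 (Eve): min(70, 43) = 43
n1-3 (Eve): min(51, 59, -13) = -13
n1 (Nadia): max(-92, 43, -13) = 43
n2-1 (Eve): min(14, -19, -30, 44) = -30
n2-2 (Eve): min(-4, -31) = -31
n2-3 (Eve): min(35, 41, -50) = -50
n2-4 (Eve): min(25, 99, 94, 96) = 25
n2 (Nadia): max(-30, -31, -50, 25) = 25
Eve prefers the lower value; n1=43, n2=25. n2 is better since 25 < 43.

n2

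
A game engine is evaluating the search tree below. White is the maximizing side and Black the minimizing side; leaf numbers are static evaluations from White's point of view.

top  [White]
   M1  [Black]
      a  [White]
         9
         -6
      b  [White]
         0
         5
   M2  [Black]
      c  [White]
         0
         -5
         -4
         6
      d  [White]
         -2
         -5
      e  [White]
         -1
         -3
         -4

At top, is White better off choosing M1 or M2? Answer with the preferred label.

a (White): max(9, -6) = 9
b (White): max(0, 5) = 5
M1 (Black): min(9, 5) = 5
c (White): max(0, -5, -4, 6) = 6
d (White): max(-2, -5) = -2
e (White): max(-1, -3, -4) = -1
M2 (Black): min(6, -2, -1) = -2
White prefers the higher value; M1=5, M2=-2. M1 is better since 5 > -2.

M1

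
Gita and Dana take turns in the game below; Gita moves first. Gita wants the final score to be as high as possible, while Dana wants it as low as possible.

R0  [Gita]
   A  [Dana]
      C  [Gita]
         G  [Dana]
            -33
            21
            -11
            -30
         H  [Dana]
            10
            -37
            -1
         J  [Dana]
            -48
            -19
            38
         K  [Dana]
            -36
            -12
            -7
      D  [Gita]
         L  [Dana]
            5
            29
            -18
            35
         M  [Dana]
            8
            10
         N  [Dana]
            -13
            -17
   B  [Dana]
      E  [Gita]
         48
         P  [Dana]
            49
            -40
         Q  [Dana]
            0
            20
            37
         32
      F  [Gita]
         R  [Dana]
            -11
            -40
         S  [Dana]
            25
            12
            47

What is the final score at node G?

-33

G (Dana): min(-33, 21, -11, -30) = -33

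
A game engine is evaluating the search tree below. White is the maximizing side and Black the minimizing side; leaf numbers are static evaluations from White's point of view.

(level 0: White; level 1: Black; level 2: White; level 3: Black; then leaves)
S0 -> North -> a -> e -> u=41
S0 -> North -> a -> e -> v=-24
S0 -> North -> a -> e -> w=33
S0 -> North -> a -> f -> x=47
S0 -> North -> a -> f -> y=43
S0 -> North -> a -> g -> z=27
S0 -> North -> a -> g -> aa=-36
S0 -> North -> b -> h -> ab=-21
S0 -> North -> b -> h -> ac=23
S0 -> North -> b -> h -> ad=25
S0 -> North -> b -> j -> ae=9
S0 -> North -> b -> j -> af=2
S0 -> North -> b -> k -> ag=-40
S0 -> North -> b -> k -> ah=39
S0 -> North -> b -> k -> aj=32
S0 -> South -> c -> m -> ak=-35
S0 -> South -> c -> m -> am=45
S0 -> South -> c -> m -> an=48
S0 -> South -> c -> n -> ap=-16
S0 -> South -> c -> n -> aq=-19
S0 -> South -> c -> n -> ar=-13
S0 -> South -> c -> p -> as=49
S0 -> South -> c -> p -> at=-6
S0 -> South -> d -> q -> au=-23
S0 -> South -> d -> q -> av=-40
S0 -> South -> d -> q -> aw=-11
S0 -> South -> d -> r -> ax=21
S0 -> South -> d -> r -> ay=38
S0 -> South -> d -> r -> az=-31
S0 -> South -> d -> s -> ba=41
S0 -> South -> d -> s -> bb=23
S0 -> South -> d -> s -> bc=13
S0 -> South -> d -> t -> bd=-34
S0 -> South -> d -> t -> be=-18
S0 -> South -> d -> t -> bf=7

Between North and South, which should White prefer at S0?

North

e (Black): min(41, -24, 33) = -24
f (Black): min(47, 43) = 43
g (Black): min(27, -36) = -36
a (White): max(-24, 43, -36) = 43
h (Black): min(-21, 23, 25) = -21
j (Black): min(9, 2) = 2
k (Black): min(-40, 39, 32) = -40
b (White): max(-21, 2, -40) = 2
North (Black): min(43, 2) = 2
m (Black): min(-35, 45, 48) = -35
n (Black): min(-16, -19, -13) = -19
p (Black): min(49, -6) = -6
c (White): max(-35, -19, -6) = -6
q (Black): min(-23, -40, -11) = -40
r (Black): min(21, 38, -31) = -31
s (Black): min(41, 23, 13) = 13
t (Black): min(-34, -18, 7) = -34
d (White): max(-40, -31, 13, -34) = 13
South (Black): min(-6, 13) = -6
White prefers the higher value; North=2, South=-6. North is better since 2 > -6.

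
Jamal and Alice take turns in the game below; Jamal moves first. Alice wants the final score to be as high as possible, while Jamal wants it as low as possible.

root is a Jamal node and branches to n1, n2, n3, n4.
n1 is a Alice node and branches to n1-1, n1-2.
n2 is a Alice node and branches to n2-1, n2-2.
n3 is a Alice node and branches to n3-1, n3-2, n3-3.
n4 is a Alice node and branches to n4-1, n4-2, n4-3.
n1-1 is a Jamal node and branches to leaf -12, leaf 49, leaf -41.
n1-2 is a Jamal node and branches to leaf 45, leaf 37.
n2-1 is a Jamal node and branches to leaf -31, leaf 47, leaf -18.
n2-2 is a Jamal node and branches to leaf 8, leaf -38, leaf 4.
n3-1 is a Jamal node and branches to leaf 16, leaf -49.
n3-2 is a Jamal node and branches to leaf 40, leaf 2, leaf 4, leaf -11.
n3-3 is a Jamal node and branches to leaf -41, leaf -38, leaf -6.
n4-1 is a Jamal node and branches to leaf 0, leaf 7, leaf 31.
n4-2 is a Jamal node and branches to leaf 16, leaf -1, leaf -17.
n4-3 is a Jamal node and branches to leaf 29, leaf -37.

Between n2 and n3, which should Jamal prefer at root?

n2-1 (Jamal): min(-31, 47, -18) = -31
n2-2 (Jamal): min(8, -38, 4) = -38
n2 (Alice): max(-31, -38) = -31
n3-1 (Jamal): min(16, -49) = -49
n3-2 (Jamal): min(40, 2, 4, -11) = -11
n3-3 (Jamal): min(-41, -38, -6) = -41
n3 (Alice): max(-49, -11, -41) = -11
Jamal prefers the lower value; n2=-31, n3=-11. n2 is better since -31 < -11.

n2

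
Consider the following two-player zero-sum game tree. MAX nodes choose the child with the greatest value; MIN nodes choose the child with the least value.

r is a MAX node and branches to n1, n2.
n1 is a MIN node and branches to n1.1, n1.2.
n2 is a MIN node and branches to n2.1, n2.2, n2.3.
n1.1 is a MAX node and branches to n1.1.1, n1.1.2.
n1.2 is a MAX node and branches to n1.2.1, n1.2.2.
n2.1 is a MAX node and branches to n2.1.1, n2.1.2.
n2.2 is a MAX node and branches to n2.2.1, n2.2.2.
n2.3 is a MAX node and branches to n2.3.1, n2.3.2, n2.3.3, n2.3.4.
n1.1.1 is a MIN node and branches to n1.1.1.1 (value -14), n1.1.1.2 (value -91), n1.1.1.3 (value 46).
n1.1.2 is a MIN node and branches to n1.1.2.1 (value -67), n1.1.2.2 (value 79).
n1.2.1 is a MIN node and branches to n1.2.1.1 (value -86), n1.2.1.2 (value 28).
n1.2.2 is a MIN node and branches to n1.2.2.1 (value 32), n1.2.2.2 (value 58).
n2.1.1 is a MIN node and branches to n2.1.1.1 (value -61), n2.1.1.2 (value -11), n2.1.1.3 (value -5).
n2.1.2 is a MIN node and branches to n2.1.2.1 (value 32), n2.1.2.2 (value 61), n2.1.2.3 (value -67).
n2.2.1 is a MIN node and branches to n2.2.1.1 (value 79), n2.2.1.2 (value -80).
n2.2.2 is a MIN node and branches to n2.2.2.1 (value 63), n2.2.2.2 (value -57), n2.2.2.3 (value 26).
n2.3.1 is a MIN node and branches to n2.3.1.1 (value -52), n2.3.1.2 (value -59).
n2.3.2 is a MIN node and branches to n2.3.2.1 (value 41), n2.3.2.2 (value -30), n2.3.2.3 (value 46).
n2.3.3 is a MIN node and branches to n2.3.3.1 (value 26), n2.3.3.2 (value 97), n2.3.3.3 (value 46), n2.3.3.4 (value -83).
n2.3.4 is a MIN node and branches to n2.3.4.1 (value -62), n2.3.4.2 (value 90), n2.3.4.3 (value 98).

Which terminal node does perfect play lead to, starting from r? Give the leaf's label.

n2.1.1.1

n1.1.1 (MIN): min(-14, -91, 46) = -91
n1.1.2 (MIN): min(-67, 79) = -67
n1.1 (MAX): max(-91, -67) = -67
n1.2.1 (MIN): min(-86, 28) = -86
n1.2.2 (MIN): min(32, 58) = 32
n1.2 (MAX): max(-86, 32) = 32
n1 (MIN): min(-67, 32) = -67
n2.1.1 (MIN): min(-61, -11, -5) = -61
n2.1.2 (MIN): min(32, 61, -67) = -67
n2.1 (MAX): max(-61, -67) = -61
n2.2.1 (MIN): min(79, -80) = -80
n2.2.2 (MIN): min(63, -57, 26) = -57
n2.2 (MAX): max(-80, -57) = -57
n2.3.1 (MIN): min(-52, -59) = -59
n2.3.2 (MIN): min(41, -30, 46) = -30
n2.3.3 (MIN): min(26, 97, 46, -83) = -83
n2.3.4 (MIN): min(-62, 90, 98) = -62
n2.3 (MAX): max(-59, -30, -83, -62) = -30
n2 (MIN): min(-61, -57, -30) = -61
r (MAX): max(-67, -61) = -61
At r, MAX picks n2 (highest: -61).
At n2, MIN picks n2.1 (lowest: -61).
At n2.1, MAX picks n2.1.1 (highest: -61).
At n2.1.1, MIN picks n2.1.1.1 (lowest: -61).
Terminal value -61.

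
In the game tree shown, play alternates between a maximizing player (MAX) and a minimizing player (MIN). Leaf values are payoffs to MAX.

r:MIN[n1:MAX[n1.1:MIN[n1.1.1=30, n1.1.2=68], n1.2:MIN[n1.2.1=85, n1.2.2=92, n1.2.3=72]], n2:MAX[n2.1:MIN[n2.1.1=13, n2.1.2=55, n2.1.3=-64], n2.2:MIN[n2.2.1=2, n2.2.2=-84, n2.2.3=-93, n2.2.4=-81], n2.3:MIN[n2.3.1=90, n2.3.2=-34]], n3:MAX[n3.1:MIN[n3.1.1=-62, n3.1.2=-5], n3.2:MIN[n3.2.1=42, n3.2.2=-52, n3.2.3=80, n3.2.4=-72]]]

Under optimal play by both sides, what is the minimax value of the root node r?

n1.1 (MIN): min(30, 68) = 30
n1.2 (MIN): min(85, 92, 72) = 72
n1 (MAX): max(30, 72) = 72
n2.1 (MIN): min(13, 55, -64) = -64
n2.2 (MIN): min(2, -84, -93, -81) = -93
n2.3 (MIN): min(90, -34) = -34
n2 (MAX): max(-64, -93, -34) = -34
n3.1 (MIN): min(-62, -5) = -62
n3.2 (MIN): min(42, -52, 80, -72) = -72
n3 (MAX): max(-62, -72) = -62
r (MIN): min(72, -34, -62) = -62

-62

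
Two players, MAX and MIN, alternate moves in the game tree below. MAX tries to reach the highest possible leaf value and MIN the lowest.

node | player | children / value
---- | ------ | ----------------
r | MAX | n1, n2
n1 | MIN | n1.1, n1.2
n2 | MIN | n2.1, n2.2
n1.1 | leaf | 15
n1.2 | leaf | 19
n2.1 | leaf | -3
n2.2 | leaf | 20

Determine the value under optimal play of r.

n1 (MIN): min(15, 19) = 15
n2 (MIN): min(-3, 20) = -3
r (MAX): max(15, -3) = 15

15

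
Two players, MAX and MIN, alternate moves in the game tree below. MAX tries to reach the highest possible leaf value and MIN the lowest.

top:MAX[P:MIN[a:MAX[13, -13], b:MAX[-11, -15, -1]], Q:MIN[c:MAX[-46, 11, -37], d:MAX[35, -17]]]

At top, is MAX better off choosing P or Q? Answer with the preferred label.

a (MAX): max(13, -13) = 13
b (MAX): max(-11, -15, -1) = -1
P (MIN): min(13, -1) = -1
c (MAX): max(-46, 11, -37) = 11
d (MAX): max(35, -17) = 35
Q (MIN): min(11, 35) = 11
MAX prefers the higher value; P=-1, Q=11. Q is better since 11 > -1.

Q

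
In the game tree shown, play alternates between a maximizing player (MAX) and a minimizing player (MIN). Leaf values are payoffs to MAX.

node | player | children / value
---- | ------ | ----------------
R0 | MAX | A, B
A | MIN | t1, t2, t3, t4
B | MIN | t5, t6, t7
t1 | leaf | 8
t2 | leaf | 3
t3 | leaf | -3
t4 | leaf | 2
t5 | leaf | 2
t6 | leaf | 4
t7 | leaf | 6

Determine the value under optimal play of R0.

2

A (MIN): min(8, 3, -3, 2) = -3
B (MIN): min(2, 4, 6) = 2
R0 (MAX): max(-3, 2) = 2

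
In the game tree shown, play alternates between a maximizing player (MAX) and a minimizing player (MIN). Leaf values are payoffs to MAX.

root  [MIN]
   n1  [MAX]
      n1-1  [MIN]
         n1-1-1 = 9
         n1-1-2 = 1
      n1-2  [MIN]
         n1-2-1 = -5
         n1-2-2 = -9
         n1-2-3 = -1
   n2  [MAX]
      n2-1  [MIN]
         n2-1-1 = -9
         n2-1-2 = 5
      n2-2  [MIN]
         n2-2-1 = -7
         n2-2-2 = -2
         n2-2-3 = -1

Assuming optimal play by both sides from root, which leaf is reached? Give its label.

n1-1 (MIN): min(9, 1) = 1
n1-2 (MIN): min(-5, -9, -1) = -9
n1 (MAX): max(1, -9) = 1
n2-1 (MIN): min(-9, 5) = -9
n2-2 (MIN): min(-7, -2, -1) = -7
n2 (MAX): max(-9, -7) = -7
root (MIN): min(1, -7) = -7
At root, MIN picks n2 (lowest: -7).
At n2, MAX picks n2-2 (highest: -7).
At n2-2, MIN picks n2-2-1 (lowest: -7).
Terminal value -7.

n2-2-1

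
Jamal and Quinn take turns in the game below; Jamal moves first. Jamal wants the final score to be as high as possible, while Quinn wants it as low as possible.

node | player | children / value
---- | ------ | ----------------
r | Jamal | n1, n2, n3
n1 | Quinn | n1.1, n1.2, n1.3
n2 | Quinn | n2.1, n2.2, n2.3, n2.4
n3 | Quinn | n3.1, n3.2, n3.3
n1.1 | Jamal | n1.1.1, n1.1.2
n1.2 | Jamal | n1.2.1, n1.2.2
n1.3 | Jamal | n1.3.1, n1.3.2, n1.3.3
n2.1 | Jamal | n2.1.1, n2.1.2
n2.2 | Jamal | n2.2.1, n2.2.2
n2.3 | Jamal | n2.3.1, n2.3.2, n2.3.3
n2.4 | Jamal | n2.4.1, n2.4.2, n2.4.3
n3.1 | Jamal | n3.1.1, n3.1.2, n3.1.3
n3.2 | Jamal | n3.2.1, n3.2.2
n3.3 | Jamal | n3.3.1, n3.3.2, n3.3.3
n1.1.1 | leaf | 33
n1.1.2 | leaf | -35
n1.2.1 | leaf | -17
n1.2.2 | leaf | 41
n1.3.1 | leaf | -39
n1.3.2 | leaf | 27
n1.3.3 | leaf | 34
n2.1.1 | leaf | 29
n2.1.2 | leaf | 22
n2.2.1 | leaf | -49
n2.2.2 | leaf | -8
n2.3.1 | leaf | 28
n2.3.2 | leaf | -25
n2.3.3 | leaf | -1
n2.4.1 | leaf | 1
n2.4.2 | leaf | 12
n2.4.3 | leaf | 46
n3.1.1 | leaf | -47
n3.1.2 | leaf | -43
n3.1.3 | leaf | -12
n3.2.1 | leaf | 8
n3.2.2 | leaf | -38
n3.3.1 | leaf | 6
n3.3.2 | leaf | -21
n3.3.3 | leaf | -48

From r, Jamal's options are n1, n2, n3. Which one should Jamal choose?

n1

n1.1 (Jamal): max(33, -35) = 33
n1.2 (Jamal): max(-17, 41) = 41
n1.3 (Jamal): max(-39, 27, 34) = 34
n1 (Quinn): min(33, 41, 34) = 33
n2.1 (Jamal): max(29, 22) = 29
n2.2 (Jamal): max(-49, -8) = -8
n2.3 (Jamal): max(28, -25, -1) = 28
n2.4 (Jamal): max(1, 12, 46) = 46
n2 (Quinn): min(29, -8, 28, 46) = -8
n3.1 (Jamal): max(-47, -43, -12) = -12
n3.2 (Jamal): max(8, -38) = 8
n3.3 (Jamal): max(6, -21, -48) = 6
n3 (Quinn): min(-12, 8, 6) = -12
r (Jamal): max(33, -8, -12) = 33
Jamal at r wants the highest of {n1=33, n2=-8, n3=-12}, so chooses n1.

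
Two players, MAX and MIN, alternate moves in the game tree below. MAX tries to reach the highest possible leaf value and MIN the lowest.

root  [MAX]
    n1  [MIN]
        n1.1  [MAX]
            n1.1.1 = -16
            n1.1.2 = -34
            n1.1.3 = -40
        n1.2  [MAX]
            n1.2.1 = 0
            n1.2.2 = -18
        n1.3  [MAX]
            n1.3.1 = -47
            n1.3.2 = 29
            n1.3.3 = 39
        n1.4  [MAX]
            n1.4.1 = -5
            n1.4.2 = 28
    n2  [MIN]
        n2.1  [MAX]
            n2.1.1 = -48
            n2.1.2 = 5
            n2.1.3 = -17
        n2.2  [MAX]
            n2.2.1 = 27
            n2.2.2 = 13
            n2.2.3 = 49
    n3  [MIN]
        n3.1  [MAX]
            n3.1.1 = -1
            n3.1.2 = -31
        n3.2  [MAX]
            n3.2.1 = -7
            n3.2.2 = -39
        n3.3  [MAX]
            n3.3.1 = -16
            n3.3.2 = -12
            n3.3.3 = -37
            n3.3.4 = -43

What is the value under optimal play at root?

n1.1 (MAX): max(-16, -34, -40) = -16
n1.2 (MAX): max(0, -18) = 0
n1.3 (MAX): max(-47, 29, 39) = 39
n1.4 (MAX): max(-5, 28) = 28
n1 (MIN): min(-16, 0, 39, 28) = -16
n2.1 (MAX): max(-48, 5, -17) = 5
n2.2 (MAX): max(27, 13, 49) = 49
n2 (MIN): min(5, 49) = 5
n3.1 (MAX): max(-1, -31) = -1
n3.2 (MAX): max(-7, -39) = -7
n3.3 (MAX): max(-16, -12, -37, -43) = -12
n3 (MIN): min(-1, -7, -12) = -12
root (MAX): max(-16, 5, -12) = 5

5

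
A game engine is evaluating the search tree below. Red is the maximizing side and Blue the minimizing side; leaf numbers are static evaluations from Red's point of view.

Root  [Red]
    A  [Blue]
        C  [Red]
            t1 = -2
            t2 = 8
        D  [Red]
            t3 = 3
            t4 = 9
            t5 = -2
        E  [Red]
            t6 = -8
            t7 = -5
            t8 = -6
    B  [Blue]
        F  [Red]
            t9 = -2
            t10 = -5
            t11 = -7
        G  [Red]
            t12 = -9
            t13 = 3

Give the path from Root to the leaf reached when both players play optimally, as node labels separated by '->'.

Root -> B -> F -> t9

C (Red): max(-2, 8) = 8
D (Red): max(3, 9, -2) = 9
E (Red): max(-8, -5, -6) = -5
A (Blue): min(8, 9, -5) = -5
F (Red): max(-2, -5, -7) = -2
G (Red): max(-9, 3) = 3
B (Blue): min(-2, 3) = -2
Root (Red): max(-5, -2) = -2
At Root, Red picks B (highest: -2).
At B, Blue picks F (lowest: -2).
At F, Red picks t9 (highest: -2).
Terminal value -2.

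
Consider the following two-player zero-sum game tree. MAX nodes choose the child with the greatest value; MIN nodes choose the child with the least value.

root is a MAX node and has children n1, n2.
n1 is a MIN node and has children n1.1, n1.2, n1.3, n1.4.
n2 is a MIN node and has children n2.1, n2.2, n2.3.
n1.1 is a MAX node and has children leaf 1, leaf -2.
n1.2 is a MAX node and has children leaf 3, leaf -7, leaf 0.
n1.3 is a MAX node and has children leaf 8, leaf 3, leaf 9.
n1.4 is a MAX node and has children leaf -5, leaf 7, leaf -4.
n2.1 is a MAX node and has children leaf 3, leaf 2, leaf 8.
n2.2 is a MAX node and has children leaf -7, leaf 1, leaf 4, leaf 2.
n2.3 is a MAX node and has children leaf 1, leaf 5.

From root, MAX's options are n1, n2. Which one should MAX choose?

n1.1 (MAX): max(1, -2) = 1
n1.2 (MAX): max(3, -7, 0) = 3
n1.3 (MAX): max(8, 3, 9) = 9
n1.4 (MAX): max(-5, 7, -4) = 7
n1 (MIN): min(1, 3, 9, 7) = 1
n2.1 (MAX): max(3, 2, 8) = 8
n2.2 (MAX): max(-7, 1, 4, 2) = 4
n2.3 (MAX): max(1, 5) = 5
n2 (MIN): min(8, 4, 5) = 4
root (MAX): max(1, 4) = 4
MAX at root wants the highest of {n1=1, n2=4}, so chooses n2.

n2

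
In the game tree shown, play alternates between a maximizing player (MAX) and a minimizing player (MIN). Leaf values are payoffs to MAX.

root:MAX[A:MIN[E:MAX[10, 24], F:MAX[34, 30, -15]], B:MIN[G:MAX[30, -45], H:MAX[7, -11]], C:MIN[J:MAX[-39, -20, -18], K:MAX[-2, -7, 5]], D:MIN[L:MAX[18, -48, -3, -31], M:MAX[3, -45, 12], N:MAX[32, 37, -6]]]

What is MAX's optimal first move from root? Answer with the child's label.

E (MAX): max(10, 24) = 24
F (MAX): max(34, 30, -15) = 34
A (MIN): min(24, 34) = 24
G (MAX): max(30, -45) = 30
H (MAX): max(7, -11) = 7
B (MIN): min(30, 7) = 7
J (MAX): max(-39, -20, -18) = -18
K (MAX): max(-2, -7, 5) = 5
C (MIN): min(-18, 5) = -18
L (MAX): max(18, -48, -3, -31) = 18
M (MAX): max(3, -45, 12) = 12
N (MAX): max(32, 37, -6) = 37
D (MIN): min(18, 12, 37) = 12
root (MAX): max(24, 7, -18, 12) = 24
MAX at root wants the highest of {A=24, B=7, C=-18, D=12}, so chooses A.

A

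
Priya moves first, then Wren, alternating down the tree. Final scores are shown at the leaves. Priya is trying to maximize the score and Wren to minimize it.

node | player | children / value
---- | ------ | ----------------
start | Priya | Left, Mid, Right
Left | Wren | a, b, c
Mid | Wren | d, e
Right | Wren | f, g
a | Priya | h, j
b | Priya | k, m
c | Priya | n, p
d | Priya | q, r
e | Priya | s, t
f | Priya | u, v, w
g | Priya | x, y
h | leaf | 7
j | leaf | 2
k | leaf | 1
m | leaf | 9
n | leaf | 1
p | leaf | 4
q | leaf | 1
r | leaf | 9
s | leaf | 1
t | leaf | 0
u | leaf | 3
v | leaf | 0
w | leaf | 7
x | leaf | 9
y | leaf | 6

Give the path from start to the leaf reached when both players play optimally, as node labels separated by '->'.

start -> Right -> f -> w

a (Priya): max(7, 2) = 7
b (Priya): max(1, 9) = 9
c (Priya): max(1, 4) = 4
Left (Wren): min(7, 9, 4) = 4
d (Priya): max(1, 9) = 9
e (Priya): max(1, 0) = 1
Mid (Wren): min(9, 1) = 1
f (Priya): max(3, 0, 7) = 7
g (Priya): max(9, 6) = 9
Right (Wren): min(7, 9) = 7
start (Priya): max(4, 1, 7) = 7
At start, Priya picks Right (highest: 7).
At Right, Wren picks f (lowest: 7).
At f, Priya picks w (highest: 7).
Terminal value 7.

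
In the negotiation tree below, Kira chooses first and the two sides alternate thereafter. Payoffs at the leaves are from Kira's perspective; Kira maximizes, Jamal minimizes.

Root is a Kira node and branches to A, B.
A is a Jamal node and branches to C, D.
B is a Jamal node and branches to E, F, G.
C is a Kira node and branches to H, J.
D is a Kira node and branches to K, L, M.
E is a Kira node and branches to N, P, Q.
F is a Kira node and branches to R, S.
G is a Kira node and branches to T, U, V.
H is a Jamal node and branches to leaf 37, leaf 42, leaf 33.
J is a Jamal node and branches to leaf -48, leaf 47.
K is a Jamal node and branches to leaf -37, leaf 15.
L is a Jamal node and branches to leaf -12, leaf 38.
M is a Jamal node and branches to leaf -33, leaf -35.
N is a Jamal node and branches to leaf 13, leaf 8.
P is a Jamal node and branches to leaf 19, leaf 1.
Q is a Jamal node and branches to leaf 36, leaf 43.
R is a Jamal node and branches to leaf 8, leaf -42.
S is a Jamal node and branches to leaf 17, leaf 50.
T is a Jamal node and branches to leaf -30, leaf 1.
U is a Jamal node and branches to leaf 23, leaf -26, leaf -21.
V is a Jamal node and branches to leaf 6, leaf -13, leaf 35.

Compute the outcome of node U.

U (Jamal): min(23, -26, -21) = -26

-26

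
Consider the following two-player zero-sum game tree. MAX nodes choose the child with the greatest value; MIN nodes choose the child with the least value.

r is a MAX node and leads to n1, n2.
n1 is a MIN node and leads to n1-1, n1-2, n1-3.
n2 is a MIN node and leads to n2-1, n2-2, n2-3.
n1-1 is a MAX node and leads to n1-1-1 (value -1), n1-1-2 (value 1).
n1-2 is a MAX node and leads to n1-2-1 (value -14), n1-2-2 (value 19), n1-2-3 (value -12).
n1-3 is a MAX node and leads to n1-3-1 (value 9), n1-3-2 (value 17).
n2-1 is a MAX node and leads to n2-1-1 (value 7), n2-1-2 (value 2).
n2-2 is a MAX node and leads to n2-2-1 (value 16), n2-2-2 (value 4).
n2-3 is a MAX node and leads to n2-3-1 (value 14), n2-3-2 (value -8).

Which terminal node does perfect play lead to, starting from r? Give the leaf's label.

n1-1 (MAX): max(-1, 1) = 1
n1-2 (MAX): max(-14, 19, -12) = 19
n1-3 (MAX): max(9, 17) = 17
n1 (MIN): min(1, 19, 17) = 1
n2-1 (MAX): max(7, 2) = 7
n2-2 (MAX): max(16, 4) = 16
n2-3 (MAX): max(14, -8) = 14
n2 (MIN): min(7, 16, 14) = 7
r (MAX): max(1, 7) = 7
At r, MAX picks n2 (highest: 7).
At n2, MIN picks n2-1 (lowest: 7).
At n2-1, MAX picks n2-1-1 (highest: 7).
Terminal value 7.

n2-1-1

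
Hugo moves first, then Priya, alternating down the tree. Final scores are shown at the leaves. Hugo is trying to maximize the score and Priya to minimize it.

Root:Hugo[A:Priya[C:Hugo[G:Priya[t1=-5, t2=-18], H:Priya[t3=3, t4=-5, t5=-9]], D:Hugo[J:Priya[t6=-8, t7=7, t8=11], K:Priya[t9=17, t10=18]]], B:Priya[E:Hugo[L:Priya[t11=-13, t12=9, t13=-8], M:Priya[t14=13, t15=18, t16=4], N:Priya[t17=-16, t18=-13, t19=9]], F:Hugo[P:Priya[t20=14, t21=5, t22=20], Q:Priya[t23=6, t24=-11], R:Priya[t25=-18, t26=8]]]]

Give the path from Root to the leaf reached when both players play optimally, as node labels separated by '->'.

G (Priya): min(-5, -18) = -18
H (Priya): min(3, -5, -9) = -9
C (Hugo): max(-18, -9) = -9
J (Priya): min(-8, 7, 11) = -8
K (Priya): min(17, 18) = 17
D (Hugo): max(-8, 17) = 17
A (Priya): min(-9, 17) = -9
L (Priya): min(-13, 9, -8) = -13
M (Priya): min(13, 18, 4) = 4
N (Priya): min(-16, -13, 9) = -16
E (Hugo): max(-13, 4, -16) = 4
P (Priya): min(14, 5, 20) = 5
Q (Priya): min(6, -11) = -11
R (Priya): min(-18, 8) = -18
F (Hugo): max(5, -11, -18) = 5
B (Priya): min(4, 5) = 4
Root (Hugo): max(-9, 4) = 4
At Root, Hugo picks B (highest: 4).
At B, Priya picks E (lowest: 4).
At E, Hugo picks M (highest: 4).
At M, Priya picks t16 (lowest: 4).
Terminal value 4.

Root -> B -> E -> M -> t16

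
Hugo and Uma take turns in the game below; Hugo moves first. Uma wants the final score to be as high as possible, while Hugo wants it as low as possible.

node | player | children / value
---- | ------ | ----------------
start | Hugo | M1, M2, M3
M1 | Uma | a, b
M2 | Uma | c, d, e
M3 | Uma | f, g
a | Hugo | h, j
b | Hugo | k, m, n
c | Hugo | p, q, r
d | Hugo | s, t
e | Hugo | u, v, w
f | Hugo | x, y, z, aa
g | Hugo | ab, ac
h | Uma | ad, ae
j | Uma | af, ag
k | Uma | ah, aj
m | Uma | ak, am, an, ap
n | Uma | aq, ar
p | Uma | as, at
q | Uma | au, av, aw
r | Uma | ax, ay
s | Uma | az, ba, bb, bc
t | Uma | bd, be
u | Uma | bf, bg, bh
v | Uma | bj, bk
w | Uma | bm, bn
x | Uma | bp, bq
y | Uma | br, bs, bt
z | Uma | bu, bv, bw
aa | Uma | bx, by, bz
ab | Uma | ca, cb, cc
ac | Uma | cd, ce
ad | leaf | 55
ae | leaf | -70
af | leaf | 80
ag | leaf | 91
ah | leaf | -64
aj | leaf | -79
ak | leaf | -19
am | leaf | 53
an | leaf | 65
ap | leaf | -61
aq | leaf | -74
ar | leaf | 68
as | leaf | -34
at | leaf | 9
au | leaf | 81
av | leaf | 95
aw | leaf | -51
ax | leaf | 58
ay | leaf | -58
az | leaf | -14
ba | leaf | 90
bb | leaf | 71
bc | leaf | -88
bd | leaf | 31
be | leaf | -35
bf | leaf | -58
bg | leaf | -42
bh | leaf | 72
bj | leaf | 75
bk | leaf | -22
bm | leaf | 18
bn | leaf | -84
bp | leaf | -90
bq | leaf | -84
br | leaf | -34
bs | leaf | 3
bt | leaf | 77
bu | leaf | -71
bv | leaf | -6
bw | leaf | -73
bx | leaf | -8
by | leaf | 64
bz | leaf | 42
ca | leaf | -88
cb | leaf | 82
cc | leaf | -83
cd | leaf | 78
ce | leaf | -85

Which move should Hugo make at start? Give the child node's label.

M2

h (Uma): max(55, -70) = 55
j (Uma): max(80, 91) = 91
a (Hugo): min(55, 91) = 55
k (Uma): max(-64, -79) = -64
m (Uma): max(-19, 53, 65, -61) = 65
n (Uma): max(-74, 68) = 68
b (Hugo): min(-64, 65, 68) = -64
M1 (Uma): max(55, -64) = 55
p (Uma): max(-34, 9) = 9
q (Uma): max(81, 95, -51) = 95
r (Uma): max(58, -58) = 58
c (Hugo): min(9, 95, 58) = 9
s (Uma): max(-14, 90, 71, -88) = 90
t (Uma): max(31, -35) = 31
d (Hugo): min(90, 31) = 31
u (Uma): max(-58, -42, 72) = 72
v (Uma): max(75, -22) = 75
w (Uma): max(18, -84) = 18
e (Hugo): min(72, 75, 18) = 18
M2 (Uma): max(9, 31, 18) = 31
x (Uma): max(-90, -84) = -84
y (Uma): max(-34, 3, 77) = 77
z (Uma): max(-71, -6, -73) = -6
aa (Uma): max(-8, 64, 42) = 64
f (Hugo): min(-84, 77, -6, 64) = -84
ab (Uma): max(-88, 82, -83) = 82
ac (Uma): max(78, -85) = 78
g (Hugo): min(82, 78) = 78
M3 (Uma): max(-84, 78) = 78
start (Hugo): min(55, 31, 78) = 31
Hugo at start wants the lowest of {M1=55, M2=31, M3=78}, so chooses M2.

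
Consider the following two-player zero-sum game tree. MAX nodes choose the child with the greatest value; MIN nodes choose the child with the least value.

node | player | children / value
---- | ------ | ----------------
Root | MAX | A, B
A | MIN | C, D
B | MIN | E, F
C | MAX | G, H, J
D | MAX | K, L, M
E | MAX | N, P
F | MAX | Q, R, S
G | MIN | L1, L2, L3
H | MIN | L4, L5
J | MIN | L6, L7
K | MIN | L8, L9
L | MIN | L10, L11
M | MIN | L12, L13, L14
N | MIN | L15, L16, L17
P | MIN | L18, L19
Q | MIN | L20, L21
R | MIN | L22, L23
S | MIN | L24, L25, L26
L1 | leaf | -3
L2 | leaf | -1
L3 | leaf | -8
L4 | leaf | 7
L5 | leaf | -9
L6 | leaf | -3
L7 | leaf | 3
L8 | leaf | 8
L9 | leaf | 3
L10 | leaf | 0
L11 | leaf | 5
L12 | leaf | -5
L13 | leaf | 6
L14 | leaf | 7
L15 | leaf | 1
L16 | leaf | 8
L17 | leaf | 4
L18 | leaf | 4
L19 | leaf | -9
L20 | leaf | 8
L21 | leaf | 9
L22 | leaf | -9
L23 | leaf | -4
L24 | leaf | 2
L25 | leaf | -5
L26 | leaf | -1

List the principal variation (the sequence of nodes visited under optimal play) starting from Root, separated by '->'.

G (MIN): min(-3, -1, -8) = -8
H (MIN): min(7, -9) = -9
J (MIN): min(-3, 3) = -3
C (MAX): max(-8, -9, -3) = -3
K (MIN): min(8, 3) = 3
L (MIN): min(0, 5) = 0
M (MIN): min(-5, 6, 7) = -5
D (MAX): max(3, 0, -5) = 3
A (MIN): min(-3, 3) = -3
N (MIN): min(1, 8, 4) = 1
P (MIN): min(4, -9) = -9
E (MAX): max(1, -9) = 1
Q (MIN): min(8, 9) = 8
R (MIN): min(-9, -4) = -9
S (MIN): min(2, -5, -1) = -5
F (MAX): max(8, -9, -5) = 8
B (MIN): min(1, 8) = 1
Root (MAX): max(-3, 1) = 1
At Root, MAX picks B (highest: 1).
At B, MIN picks E (lowest: 1).
At E, MAX picks N (highest: 1).
At N, MIN picks L15 (lowest: 1).
Terminal value 1.

Root -> B -> E -> N -> L15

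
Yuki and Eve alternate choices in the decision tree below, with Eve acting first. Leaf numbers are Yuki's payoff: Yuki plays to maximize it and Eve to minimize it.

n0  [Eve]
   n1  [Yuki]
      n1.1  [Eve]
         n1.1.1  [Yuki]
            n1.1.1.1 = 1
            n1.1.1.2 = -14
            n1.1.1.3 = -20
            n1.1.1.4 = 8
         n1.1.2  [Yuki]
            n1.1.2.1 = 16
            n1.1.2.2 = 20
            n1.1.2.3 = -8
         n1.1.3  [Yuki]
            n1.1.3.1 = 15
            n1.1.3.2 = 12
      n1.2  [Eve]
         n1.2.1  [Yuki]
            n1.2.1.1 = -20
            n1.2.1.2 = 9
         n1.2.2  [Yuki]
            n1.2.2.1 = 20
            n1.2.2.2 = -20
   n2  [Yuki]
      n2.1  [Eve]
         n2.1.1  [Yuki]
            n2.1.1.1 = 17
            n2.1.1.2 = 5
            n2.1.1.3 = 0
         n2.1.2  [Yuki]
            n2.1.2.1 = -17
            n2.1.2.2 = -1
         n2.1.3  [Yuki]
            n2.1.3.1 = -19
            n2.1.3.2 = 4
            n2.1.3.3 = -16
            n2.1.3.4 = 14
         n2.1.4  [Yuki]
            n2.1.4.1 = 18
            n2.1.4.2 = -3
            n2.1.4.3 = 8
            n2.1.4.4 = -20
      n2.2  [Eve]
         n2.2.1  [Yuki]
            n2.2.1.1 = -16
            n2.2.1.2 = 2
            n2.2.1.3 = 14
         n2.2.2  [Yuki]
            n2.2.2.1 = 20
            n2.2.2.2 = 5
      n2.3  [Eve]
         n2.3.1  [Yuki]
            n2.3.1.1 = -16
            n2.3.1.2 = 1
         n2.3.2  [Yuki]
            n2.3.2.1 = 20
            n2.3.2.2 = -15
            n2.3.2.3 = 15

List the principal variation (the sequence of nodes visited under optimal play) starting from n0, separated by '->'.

n1.1.1 (Yuki): max(1, -14, -20, 8) = 8
n1.1.2 (Yuki): max(16, 20, -8) = 20
n1.1.3 (Yuki): max(15, 12) = 15
n1.1 (Eve): min(8, 20, 15) = 8
n1.2.1 (Yuki): max(-20, 9) = 9
n1.2.2 (Yuki): max(20, -20) = 20
n1.2 (Eve): min(9, 20) = 9
n1 (Yuki): max(8, 9) = 9
n2.1.1 (Yuki): max(17, 5, 0) = 17
n2.1.2 (Yuki): max(-17, -1) = -1
n2.1.3 (Yuki): max(-19, 4, -16, 14) = 14
n2.1.4 (Yuki): max(18, -3, 8, -20) = 18
n2.1 (Eve): min(17, -1, 14, 18) = -1
n2.2.1 (Yuki): max(-16, 2, 14) = 14
n2.2.2 (Yuki): max(20, 5) = 20
n2.2 (Eve): min(14, 20) = 14
n2.3.1 (Yuki): max(-16, 1) = 1
n2.3.2 (Yuki): max(20, -15, 15) = 20
n2.3 (Eve): min(1, 20) = 1
n2 (Yuki): max(-1, 14, 1) = 14
n0 (Eve): min(9, 14) = 9
At n0, Eve picks n1 (lowest: 9).
At n1, Yuki picks n1.2 (highest: 9).
At n1.2, Eve picks n1.2.1 (lowest: 9).
At n1.2.1, Yuki picks n1.2.1.2 (highest: 9).
Terminal value 9.

n0 -> n1 -> n1.2 -> n1.2.1 -> n1.2.1.2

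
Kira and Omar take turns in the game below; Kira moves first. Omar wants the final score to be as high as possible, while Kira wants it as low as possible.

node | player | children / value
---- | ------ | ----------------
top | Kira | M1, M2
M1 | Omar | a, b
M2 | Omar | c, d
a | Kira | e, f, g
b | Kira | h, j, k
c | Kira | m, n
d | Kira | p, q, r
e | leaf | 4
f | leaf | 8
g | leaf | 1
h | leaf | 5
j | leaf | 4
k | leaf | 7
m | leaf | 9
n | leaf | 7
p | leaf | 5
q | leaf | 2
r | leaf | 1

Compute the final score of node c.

c (Kira): min(9, 7) = 7

7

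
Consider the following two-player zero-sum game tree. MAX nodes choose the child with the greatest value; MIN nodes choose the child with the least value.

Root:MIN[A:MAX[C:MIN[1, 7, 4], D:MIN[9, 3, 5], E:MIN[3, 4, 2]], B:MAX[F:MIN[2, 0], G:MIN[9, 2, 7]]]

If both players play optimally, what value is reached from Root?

2

C (MIN): min(1, 7, 4) = 1
D (MIN): min(9, 3, 5) = 3
E (MIN): min(3, 4, 2) = 2
A (MAX): max(1, 3, 2) = 3
F (MIN): min(2, 0) = 0
G (MIN): min(9, 2, 7) = 2
B (MAX): max(0, 2) = 2
Root (MIN): min(3, 2) = 2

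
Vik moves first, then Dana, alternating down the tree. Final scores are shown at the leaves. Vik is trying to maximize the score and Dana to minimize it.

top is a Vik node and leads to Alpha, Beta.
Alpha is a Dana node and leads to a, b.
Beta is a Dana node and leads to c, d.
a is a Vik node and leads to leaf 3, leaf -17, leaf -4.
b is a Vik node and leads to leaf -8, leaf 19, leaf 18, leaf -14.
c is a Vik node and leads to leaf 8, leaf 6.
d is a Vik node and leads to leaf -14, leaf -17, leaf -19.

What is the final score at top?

a (Vik): max(3, -17, -4) = 3
b (Vik): max(-8, 19, 18, -14) = 19
Alpha (Dana): min(3, 19) = 3
c (Vik): max(8, 6) = 8
d (Vik): max(-14, -17, -19) = -14
Beta (Dana): min(8, -14) = -14
top (Vik): max(3, -14) = 3

3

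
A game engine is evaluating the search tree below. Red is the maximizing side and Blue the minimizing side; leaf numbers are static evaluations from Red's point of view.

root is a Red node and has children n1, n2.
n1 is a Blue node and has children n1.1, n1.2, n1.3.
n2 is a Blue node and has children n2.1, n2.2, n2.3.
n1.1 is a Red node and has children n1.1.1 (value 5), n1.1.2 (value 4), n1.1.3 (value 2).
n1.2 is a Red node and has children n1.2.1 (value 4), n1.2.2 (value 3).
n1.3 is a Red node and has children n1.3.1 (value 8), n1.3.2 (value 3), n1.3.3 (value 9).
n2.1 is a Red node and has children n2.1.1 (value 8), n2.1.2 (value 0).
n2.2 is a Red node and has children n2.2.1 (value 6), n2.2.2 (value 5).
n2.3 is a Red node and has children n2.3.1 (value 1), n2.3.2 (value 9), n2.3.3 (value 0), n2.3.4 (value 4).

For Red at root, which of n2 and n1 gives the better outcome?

n2.1 (Red): max(8, 0) = 8
n2.2 (Red): max(6, 5) = 6
n2.3 (Red): max(1, 9, 0, 4) = 9
n2 (Blue): min(8, 6, 9) = 6
n1.1 (Red): max(5, 4, 2) = 5
n1.2 (Red): max(4, 3) = 4
n1.3 (Red): max(8, 3, 9) = 9
n1 (Blue): min(5, 4, 9) = 4
Red prefers the higher value; n2=6, n1=4. n2 is better since 6 > 4.

n2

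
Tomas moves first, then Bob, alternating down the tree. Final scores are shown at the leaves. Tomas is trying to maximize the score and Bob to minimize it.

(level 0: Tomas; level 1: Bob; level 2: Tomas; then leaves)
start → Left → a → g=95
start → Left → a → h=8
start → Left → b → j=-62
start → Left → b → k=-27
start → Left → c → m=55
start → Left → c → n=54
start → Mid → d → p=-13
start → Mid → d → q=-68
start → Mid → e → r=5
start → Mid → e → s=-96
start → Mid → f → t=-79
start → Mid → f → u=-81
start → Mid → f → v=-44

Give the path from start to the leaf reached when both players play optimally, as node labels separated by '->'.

start -> Left -> b -> k

a (Tomas): max(95, 8) = 95
b (Tomas): max(-62, -27) = -27
c (Tomas): max(55, 54) = 55
Left (Bob): min(95, -27, 55) = -27
d (Tomas): max(-13, -68) = -13
e (Tomas): max(5, -96) = 5
f (Tomas): max(-79, -81, -44) = -44
Mid (Bob): min(-13, 5, -44) = -44
start (Tomas): max(-27, -44) = -27
At start, Tomas picks Left (highest: -27).
At Left, Bob picks b (lowest: -27).
At b, Tomas picks k (highest: -27).
Terminal value -27.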